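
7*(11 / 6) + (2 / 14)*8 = 13.98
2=2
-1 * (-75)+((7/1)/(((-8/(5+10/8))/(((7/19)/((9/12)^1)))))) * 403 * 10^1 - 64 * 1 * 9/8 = -2467691/228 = -10823.21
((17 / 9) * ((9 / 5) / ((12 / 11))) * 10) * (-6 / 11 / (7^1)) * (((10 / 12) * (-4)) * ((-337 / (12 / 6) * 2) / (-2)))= 28645 / 21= 1364.05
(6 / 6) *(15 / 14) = 15 / 14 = 1.07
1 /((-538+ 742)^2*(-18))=-1 /749088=-0.00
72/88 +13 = 152/11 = 13.82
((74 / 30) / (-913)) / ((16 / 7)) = -259 / 219120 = -0.00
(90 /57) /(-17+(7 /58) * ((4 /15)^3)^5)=-380967684631347656250 /4101752071126105934329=-0.09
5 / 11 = 0.45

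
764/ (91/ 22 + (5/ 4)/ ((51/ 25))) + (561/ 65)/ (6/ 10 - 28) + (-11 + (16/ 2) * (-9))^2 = 133801422332/ 18980117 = 7049.56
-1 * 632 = -632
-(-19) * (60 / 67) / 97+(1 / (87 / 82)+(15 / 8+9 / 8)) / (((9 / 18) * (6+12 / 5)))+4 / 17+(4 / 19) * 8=1662071965 / 547885197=3.03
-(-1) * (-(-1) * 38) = 38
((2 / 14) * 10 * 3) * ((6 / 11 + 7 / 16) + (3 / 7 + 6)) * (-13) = -412.93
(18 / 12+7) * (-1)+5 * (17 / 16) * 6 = 187 / 8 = 23.38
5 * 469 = 2345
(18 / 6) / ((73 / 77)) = 231 / 73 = 3.16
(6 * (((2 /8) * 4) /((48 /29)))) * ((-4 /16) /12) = -29 /384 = -0.08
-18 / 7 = -2.57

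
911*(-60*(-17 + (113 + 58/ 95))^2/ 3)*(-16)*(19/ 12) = 1227819329984/ 285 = 4308137999.94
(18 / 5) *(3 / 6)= 9 / 5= 1.80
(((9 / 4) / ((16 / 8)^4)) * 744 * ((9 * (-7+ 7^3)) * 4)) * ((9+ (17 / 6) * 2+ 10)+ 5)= 37544472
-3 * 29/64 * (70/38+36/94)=-172869/57152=-3.02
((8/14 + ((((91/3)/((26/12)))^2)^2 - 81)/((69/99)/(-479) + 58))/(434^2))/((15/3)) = 606485221/863407893740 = 0.00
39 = 39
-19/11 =-1.73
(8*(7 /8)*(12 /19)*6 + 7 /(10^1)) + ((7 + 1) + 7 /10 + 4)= 3793 /95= 39.93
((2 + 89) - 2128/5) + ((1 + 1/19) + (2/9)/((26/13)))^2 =-48722188/146205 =-333.25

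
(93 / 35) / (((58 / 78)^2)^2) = 215150013 / 24754835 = 8.69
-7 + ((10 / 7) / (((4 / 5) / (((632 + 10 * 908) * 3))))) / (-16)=-45623 / 14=-3258.79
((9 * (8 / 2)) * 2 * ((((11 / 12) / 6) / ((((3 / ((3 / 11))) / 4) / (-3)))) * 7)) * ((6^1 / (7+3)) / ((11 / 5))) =-252 / 11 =-22.91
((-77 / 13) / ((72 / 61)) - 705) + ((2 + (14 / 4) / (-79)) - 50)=-56054171 / 73944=-758.06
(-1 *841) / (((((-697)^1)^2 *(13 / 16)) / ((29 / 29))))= -13456 / 6315517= -0.00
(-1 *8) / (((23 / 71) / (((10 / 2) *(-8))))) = 22720 / 23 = 987.83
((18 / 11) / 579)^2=36 / 4507129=0.00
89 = 89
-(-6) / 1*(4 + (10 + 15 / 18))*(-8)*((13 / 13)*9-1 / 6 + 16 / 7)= -166252 / 21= -7916.76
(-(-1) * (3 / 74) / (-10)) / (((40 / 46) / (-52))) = 897 / 3700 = 0.24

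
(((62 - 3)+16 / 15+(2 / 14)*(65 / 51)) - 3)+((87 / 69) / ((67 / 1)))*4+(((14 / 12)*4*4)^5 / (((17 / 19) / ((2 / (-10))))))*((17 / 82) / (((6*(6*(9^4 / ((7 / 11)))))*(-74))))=12585841659570327779 / 219541532364786555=57.33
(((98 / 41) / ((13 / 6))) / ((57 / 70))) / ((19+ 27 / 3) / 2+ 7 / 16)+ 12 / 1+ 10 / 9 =13238926 / 1002573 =13.20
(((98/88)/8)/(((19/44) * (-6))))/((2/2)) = -49/912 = -0.05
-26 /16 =-13 /8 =-1.62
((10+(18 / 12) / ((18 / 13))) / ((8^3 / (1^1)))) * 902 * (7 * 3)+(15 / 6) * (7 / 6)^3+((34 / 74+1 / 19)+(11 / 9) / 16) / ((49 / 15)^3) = 946750993330109 / 2286689965056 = 414.03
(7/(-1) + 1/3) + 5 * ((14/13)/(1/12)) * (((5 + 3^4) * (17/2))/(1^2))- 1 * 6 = 1841626/39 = 47221.18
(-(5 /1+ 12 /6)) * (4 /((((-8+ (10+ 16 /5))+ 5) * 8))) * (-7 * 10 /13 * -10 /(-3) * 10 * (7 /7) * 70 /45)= 1715000 /17901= 95.80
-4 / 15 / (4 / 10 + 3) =-4 / 51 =-0.08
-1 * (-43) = 43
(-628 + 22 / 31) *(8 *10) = -1555680 / 31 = -50183.23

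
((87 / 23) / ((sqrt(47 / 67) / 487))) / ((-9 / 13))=-183599*sqrt(3149) / 3243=-3176.94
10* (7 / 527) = 70 / 527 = 0.13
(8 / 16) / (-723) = -1 / 1446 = -0.00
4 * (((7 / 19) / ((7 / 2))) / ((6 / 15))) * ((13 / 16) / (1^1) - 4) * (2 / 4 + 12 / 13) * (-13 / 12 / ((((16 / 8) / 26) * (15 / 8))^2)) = 212602 / 855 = 248.66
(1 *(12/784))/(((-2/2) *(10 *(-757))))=3/1483720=0.00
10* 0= 0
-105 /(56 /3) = -45 /8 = -5.62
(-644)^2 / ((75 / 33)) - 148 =4558396 / 25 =182335.84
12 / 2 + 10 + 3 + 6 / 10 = 98 / 5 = 19.60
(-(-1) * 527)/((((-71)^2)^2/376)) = 198152/25411681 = 0.01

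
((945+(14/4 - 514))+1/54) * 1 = 11732/27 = 434.52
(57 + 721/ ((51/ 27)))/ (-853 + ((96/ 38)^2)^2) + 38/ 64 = 3089404655/ 57585335968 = 0.05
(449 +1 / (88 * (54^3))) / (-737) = -0.61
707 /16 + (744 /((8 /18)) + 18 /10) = 137599 /80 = 1719.99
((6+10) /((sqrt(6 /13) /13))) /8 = 38.27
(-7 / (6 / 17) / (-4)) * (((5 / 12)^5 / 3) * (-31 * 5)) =-57640625 / 17915904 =-3.22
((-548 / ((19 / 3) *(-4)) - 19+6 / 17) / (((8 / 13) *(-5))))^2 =9815689 / 10432900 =0.94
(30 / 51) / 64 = 5 / 544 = 0.01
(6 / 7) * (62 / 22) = 186 / 77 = 2.42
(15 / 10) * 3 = 9 / 2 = 4.50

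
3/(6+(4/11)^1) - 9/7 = -57/70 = -0.81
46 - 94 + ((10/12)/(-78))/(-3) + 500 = 634613/1404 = 452.00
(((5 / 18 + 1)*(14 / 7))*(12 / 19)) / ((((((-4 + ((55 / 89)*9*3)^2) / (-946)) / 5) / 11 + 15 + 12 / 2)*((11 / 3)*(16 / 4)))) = 861725590 / 164398425091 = 0.01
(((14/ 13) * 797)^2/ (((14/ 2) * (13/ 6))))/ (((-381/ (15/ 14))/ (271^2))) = -2799023050140/ 279019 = -10031657.52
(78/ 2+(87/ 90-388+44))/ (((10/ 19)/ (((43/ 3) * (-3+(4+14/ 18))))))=-29807428/ 2025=-14719.72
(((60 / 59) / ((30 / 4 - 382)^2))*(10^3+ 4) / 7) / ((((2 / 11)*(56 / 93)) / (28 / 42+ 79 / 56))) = 448068885 / 22705954474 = 0.02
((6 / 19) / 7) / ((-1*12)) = -0.00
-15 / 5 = -3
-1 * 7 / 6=-7 / 6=-1.17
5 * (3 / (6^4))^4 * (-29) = -145 / 34828517376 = -0.00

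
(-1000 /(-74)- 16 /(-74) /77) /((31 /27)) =1039716 /88319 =11.77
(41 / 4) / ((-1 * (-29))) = 41 / 116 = 0.35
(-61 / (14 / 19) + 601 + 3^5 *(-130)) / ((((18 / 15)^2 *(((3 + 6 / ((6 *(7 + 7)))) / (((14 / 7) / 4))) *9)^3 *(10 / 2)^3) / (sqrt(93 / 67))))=-4263049 *sqrt(6231) / 279601948872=-0.00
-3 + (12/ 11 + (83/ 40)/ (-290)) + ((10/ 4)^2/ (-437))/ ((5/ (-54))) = -98239181/ 55761200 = -1.76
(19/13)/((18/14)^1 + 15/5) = 133/390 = 0.34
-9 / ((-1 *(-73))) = -9 / 73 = -0.12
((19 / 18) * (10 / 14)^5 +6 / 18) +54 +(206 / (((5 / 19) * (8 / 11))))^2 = 70100347687927 / 60505200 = 1158583.85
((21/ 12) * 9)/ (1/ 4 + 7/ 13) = 19.98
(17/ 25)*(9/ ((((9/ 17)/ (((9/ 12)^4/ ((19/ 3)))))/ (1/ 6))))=23409/ 243200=0.10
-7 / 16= -0.44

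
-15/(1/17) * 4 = -1020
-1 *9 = -9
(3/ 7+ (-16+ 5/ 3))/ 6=-146/ 63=-2.32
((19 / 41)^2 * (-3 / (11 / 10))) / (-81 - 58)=10830 / 2570249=0.00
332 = 332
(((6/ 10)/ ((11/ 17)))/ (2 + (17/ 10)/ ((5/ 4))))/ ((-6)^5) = -0.00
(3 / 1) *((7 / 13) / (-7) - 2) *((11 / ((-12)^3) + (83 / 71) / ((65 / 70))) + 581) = -2785980741 / 767936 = -3627.88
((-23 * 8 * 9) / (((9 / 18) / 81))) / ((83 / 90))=-24144480 / 83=-290897.35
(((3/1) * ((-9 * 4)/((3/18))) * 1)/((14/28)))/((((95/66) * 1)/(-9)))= 769824/95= 8103.41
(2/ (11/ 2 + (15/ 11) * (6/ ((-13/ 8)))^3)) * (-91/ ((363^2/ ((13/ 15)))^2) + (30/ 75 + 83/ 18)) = -172041451736237018/ 1083901719547456425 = -0.16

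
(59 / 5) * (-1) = -59 / 5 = -11.80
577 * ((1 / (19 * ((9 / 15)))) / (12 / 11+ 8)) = 6347 / 1140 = 5.57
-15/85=-3/17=-0.18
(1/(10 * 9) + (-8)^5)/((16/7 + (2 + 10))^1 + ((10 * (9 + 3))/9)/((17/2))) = -350945161/169800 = -2066.81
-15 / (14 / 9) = -135 / 14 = -9.64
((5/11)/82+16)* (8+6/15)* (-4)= -1212708/2255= -537.79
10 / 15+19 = 59 / 3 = 19.67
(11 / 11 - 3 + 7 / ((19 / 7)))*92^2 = 93104 / 19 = 4900.21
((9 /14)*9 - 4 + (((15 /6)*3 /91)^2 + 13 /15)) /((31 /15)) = 1321237 /1026844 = 1.29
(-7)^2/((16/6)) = 147/8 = 18.38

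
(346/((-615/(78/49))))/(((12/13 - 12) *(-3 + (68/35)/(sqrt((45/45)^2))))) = -29237/382284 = -0.08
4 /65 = 0.06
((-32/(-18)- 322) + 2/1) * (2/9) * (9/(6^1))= -2864/27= -106.07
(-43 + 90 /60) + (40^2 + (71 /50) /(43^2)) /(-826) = -3317013621 /76363700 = -43.44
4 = 4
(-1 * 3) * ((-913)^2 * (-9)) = 22506363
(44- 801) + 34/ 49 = -37059/ 49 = -756.31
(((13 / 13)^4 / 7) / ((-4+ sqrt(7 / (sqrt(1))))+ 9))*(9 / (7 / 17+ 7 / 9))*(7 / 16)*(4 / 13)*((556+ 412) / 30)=6171 / 4732 - 6171*sqrt(7) / 23660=0.61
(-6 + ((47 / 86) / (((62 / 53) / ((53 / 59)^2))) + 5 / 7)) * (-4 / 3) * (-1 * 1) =-212588357 / 32481211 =-6.54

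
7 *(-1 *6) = -42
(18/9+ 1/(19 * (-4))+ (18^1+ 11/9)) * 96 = 2036.07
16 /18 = 8 /9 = 0.89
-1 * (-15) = 15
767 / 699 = 1.10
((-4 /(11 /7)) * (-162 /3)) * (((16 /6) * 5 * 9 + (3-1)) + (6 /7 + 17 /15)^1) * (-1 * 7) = -6561576 /55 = -119301.38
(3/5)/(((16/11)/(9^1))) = 297/80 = 3.71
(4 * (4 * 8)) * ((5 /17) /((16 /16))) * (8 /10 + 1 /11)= 6272 /187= 33.54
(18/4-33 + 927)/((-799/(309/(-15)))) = 23.17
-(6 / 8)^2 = -9 / 16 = -0.56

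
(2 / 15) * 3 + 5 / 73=171 / 365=0.47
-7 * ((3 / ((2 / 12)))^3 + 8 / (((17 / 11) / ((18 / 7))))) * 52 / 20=-9042696 / 85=-106384.66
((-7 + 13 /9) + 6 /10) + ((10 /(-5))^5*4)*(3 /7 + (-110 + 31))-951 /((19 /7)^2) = 9923.10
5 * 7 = 35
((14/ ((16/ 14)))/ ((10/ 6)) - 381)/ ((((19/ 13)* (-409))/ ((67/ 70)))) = 6508983/ 10879400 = 0.60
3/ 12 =1/ 4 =0.25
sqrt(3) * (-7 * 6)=-42 * sqrt(3)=-72.75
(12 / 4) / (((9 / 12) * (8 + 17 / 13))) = 52 / 121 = 0.43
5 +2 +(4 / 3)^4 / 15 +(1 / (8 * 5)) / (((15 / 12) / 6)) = 44534 / 6075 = 7.33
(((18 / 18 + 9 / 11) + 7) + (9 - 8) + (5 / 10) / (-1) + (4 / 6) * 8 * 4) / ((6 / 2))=2023 / 198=10.22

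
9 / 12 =3 / 4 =0.75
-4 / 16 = -1 / 4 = -0.25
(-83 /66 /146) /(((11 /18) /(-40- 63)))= 25647 /17666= 1.45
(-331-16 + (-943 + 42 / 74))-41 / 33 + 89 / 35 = -55048321 / 42735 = -1288.13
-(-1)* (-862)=-862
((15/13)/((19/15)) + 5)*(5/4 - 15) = -20075/247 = -81.28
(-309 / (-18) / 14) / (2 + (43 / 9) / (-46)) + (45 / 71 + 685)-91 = 464491407 / 780290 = 595.28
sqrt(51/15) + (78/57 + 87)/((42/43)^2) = sqrt(85)/5 + 3104471/33516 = 94.47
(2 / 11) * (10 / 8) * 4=10 / 11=0.91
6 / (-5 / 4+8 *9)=24 / 283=0.08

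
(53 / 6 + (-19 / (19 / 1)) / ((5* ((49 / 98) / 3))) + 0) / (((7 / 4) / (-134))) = -61372 / 105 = -584.50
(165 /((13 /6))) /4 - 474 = -11829 /26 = -454.96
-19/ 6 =-3.17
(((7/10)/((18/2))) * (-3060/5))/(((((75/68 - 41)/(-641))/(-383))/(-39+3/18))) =-462880194308/40695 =-11374375.09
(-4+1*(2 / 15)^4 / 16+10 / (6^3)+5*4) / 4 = 4.01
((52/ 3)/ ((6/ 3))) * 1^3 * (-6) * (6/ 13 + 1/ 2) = -50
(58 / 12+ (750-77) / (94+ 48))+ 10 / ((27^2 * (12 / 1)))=2973217 / 310554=9.57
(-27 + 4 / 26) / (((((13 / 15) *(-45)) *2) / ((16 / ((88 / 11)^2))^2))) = 349 / 16224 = 0.02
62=62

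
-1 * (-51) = 51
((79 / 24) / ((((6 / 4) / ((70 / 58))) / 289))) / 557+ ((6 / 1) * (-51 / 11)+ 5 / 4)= -80577889 / 3198294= -25.19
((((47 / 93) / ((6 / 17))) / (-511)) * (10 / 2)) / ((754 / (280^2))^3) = -17188855040000000 / 1091317486311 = -15750.55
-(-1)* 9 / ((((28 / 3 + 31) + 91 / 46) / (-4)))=-4968 / 5839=-0.85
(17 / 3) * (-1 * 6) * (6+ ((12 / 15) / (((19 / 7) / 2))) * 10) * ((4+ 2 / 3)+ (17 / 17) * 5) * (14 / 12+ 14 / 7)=-12379.78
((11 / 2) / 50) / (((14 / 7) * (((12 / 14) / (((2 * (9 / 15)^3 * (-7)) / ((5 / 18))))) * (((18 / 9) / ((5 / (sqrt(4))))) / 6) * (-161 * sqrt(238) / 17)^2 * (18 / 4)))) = -0.00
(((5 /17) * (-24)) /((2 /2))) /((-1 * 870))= 4 /493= 0.01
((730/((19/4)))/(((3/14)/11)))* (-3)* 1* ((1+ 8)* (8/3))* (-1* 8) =86338560/19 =4544134.74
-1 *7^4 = -2401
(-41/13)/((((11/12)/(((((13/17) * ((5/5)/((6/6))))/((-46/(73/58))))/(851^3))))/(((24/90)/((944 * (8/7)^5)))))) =50303351/2972268664949677096960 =0.00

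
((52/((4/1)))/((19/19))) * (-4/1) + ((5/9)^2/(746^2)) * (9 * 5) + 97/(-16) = -1163257069/20034576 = -58.06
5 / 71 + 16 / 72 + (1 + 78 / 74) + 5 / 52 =3003331 / 1229436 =2.44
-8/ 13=-0.62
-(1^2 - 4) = 3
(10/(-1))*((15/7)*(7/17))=-150/17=-8.82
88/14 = 44/7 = 6.29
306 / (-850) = -9 / 25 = -0.36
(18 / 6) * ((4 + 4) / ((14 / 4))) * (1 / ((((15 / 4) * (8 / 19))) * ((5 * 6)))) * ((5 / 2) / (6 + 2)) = 19 / 420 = 0.05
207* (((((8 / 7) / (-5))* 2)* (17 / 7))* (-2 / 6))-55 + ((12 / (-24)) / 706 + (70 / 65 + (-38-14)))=-131857157 / 4497220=-29.32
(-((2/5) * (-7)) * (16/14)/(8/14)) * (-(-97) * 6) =16296/5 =3259.20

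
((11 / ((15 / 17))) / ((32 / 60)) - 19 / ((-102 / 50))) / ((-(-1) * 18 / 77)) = 1026949 / 7344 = 139.84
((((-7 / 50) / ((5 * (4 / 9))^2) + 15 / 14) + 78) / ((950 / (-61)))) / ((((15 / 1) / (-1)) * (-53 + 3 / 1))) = -225009297 / 33250000000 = -0.01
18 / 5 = 3.60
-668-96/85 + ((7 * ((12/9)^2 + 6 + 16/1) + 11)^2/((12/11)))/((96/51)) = 38769679951/2643840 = 14664.16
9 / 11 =0.82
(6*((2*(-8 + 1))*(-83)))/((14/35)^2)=43575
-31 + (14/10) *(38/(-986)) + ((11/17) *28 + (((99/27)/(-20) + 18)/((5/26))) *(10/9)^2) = 60763426/598995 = 101.44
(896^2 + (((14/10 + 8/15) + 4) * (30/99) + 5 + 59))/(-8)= -39742649/396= -100360.22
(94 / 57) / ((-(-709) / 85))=0.20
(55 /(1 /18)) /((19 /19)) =990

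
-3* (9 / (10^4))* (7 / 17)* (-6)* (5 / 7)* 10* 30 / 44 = 243 / 7480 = 0.03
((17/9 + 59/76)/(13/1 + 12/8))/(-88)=-1823/872784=-0.00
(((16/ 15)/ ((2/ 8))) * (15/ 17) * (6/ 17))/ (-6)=-64/ 289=-0.22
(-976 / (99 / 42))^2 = 186704896 / 1089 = 171446.19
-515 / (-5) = 103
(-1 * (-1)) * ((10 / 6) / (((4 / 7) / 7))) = 245 / 12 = 20.42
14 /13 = 1.08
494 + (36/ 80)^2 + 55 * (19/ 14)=1592767/ 2800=568.85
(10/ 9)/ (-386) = -5/ 1737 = -0.00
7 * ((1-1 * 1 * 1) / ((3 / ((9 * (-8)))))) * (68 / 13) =0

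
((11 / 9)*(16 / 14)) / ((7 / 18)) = 176 / 49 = 3.59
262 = 262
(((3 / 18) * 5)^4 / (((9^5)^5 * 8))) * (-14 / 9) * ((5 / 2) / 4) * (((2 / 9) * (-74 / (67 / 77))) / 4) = 62321875 / 161576254830335182817150692947456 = 0.00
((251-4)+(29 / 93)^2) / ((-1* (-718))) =1068572 / 3104991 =0.34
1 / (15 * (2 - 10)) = -1 / 120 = -0.01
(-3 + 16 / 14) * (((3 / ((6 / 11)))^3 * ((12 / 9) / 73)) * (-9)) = 51909 / 1022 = 50.79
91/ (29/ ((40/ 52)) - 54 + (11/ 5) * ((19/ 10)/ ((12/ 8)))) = -13650/ 2027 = -6.73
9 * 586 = 5274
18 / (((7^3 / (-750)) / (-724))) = 28495.63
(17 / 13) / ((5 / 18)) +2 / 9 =2884 / 585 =4.93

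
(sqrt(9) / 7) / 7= 3 / 49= 0.06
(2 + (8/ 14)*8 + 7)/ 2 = 95/ 14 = 6.79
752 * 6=4512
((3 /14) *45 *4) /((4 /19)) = 2565 /14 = 183.21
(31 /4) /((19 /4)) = 31 /19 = 1.63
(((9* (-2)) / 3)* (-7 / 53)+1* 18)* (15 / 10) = 1494 / 53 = 28.19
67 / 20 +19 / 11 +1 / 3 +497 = 331591 / 660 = 502.41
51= 51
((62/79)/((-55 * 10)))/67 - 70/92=-50946551/66956450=-0.76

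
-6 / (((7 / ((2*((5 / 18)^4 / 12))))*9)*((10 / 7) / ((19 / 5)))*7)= -475 / 13226976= -0.00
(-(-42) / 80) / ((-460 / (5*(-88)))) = 231 / 460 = 0.50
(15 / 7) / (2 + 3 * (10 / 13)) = 195 / 392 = 0.50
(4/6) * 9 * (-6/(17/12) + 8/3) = -9.41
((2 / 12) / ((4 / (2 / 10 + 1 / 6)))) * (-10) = -11 / 72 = -0.15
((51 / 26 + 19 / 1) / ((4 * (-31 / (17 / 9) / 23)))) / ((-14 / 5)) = 1065475 / 406224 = 2.62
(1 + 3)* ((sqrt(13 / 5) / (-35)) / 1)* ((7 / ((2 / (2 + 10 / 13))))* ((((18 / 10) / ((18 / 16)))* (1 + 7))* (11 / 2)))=-25344* sqrt(65) / 1625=-125.74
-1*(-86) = 86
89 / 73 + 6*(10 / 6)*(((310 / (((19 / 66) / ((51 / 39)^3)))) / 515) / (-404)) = 34979486911 / 31700427317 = 1.10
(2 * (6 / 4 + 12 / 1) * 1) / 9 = 3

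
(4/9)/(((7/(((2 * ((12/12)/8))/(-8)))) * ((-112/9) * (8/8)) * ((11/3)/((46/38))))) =0.00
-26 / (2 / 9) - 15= -132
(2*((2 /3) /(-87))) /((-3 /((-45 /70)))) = -0.00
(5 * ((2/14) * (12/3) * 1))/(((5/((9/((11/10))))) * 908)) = 90/17479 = 0.01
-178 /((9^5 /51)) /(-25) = 3026 /492075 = 0.01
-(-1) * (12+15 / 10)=27 / 2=13.50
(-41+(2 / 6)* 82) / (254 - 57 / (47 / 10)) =-1927 / 34104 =-0.06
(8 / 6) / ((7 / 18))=24 / 7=3.43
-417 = -417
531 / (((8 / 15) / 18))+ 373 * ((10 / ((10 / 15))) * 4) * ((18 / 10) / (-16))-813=29181 / 2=14590.50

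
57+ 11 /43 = 2462 /43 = 57.26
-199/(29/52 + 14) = -10348/757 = -13.67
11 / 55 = 1 / 5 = 0.20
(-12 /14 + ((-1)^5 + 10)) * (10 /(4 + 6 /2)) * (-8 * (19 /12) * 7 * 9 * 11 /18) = -39710 /7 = -5672.86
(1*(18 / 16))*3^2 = 81 / 8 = 10.12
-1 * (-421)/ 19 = 421/ 19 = 22.16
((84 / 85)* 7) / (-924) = -7 / 935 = -0.01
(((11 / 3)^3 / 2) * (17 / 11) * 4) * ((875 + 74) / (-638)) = -177463 / 783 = -226.64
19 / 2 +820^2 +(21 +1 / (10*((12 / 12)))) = 3362153 / 5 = 672430.60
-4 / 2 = -2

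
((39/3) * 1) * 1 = 13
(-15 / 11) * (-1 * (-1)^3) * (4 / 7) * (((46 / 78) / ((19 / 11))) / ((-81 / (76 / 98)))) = 920 / 361179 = 0.00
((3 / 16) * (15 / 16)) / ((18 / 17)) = 85 / 512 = 0.17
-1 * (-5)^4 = -625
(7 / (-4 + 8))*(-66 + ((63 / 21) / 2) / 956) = -883323 / 7648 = -115.50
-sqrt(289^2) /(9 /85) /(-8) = 24565 /72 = 341.18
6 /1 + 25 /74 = 469 /74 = 6.34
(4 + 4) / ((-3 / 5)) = -40 / 3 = -13.33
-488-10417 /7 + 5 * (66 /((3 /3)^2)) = -11523 /7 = -1646.14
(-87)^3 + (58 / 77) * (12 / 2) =-50704383 / 77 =-658498.48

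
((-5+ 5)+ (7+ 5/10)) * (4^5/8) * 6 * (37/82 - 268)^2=693100398240/1681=412314335.66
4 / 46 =2 / 23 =0.09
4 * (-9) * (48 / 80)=-108 / 5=-21.60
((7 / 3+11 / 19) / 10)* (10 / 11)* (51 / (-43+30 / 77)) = -1162 / 3667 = -0.32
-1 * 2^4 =-16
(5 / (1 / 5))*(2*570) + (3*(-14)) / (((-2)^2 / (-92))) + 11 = 29477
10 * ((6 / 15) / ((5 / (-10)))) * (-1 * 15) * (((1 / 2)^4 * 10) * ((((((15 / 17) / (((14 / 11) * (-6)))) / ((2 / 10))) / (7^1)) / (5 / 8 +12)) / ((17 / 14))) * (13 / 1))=-1072500 / 204323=-5.25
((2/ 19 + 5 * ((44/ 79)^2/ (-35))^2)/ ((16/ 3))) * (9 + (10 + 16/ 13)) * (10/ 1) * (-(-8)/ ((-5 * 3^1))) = -5038226174182/ 2357064151715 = -2.14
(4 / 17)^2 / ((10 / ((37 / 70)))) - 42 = -2124002 / 50575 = -42.00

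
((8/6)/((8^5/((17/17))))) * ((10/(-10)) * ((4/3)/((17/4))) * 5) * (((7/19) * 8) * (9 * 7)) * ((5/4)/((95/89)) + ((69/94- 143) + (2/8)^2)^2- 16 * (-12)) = -53740862324415/222111875072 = -241.95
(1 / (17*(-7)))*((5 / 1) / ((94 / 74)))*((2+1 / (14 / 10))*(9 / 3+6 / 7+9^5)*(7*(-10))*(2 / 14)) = 14529955500 / 274057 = 53018.01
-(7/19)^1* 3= -21/19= -1.11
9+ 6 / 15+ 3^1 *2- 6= 47 / 5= 9.40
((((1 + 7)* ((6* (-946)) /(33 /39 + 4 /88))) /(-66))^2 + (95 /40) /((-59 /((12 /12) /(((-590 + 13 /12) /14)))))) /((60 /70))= 113004070236394729 /162674212950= 694664.93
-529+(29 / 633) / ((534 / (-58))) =-89407660 / 169011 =-529.00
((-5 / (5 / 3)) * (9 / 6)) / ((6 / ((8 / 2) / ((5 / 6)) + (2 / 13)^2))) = -3057 / 845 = -3.62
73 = 73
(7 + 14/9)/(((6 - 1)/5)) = 77/9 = 8.56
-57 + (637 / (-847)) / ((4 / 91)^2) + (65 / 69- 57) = -67099135 / 133584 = -502.30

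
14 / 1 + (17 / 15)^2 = 3439 / 225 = 15.28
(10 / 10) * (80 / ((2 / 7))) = 280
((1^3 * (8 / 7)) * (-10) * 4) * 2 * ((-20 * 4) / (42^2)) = 12800 / 3087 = 4.15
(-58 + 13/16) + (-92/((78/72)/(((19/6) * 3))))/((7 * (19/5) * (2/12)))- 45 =-413745/1456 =-284.17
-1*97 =-97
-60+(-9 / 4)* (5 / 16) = -3885 / 64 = -60.70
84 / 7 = 12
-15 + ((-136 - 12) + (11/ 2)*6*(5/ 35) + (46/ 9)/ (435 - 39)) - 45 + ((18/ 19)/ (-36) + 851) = 76754497/ 118503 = 647.70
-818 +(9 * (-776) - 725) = -8527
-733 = -733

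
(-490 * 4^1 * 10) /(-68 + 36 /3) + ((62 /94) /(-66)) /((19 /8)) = 10314026 /29469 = 350.00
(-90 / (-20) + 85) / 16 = 179 / 32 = 5.59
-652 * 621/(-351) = 14996/13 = 1153.54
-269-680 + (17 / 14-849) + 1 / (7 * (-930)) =-1796.79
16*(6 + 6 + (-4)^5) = -16192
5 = 5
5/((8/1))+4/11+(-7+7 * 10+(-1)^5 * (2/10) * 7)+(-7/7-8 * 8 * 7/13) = 155167/5720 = 27.13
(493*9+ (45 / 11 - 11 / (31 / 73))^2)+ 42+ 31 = 579751154 / 116281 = 4985.78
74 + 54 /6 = 83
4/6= 2/3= 0.67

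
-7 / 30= -0.23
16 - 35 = -19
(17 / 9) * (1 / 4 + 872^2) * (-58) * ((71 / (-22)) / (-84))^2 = -7558867292381 / 61471872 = -122964.65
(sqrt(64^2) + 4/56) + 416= 6721/14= 480.07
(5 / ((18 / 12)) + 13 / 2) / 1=9.83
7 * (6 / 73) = 42 / 73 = 0.58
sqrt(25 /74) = 5 * sqrt(74) /74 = 0.58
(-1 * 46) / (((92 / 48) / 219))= -5256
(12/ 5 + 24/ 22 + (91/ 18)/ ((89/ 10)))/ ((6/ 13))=2324621/ 264330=8.79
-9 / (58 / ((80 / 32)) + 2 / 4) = -30 / 79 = -0.38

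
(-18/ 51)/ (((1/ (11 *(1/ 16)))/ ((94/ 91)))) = -1551/ 6188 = -0.25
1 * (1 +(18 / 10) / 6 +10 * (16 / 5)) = 333 / 10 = 33.30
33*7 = 231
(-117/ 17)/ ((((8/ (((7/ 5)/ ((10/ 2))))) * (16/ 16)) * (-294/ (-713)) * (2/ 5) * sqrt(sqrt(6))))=-9269 * 6^(3/ 4)/ 38080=-0.93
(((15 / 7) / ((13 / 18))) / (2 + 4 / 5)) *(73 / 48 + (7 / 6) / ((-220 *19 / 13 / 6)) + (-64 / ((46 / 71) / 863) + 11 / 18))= -4425663748245 / 48992944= -90332.68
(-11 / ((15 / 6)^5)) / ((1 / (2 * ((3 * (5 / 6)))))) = -352 / 625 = -0.56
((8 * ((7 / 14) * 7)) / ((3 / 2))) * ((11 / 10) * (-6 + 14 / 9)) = -2464 / 27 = -91.26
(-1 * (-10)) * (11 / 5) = 22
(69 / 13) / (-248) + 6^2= 115995 / 3224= 35.98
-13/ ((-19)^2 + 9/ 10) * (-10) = 0.36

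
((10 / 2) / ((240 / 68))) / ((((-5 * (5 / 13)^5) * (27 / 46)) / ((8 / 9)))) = -580702252 / 11390625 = -50.98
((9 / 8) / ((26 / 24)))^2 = 1.08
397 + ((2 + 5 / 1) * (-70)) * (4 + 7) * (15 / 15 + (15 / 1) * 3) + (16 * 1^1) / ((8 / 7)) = -247529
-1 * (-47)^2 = -2209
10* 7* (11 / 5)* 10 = 1540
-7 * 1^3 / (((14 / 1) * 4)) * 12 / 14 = -3 / 28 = -0.11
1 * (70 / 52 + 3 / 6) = 24 / 13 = 1.85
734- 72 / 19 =13874 / 19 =730.21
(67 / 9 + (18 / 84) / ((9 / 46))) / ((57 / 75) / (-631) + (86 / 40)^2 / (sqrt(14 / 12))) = 20640262400 / 36753294162843 + 79215086536400 * sqrt(42) / 257273059139901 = 2.00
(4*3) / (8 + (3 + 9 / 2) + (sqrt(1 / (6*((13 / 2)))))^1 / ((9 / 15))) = 261144 / 337211 - 720*sqrt(39) / 337211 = 0.76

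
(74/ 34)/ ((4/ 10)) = 185/ 34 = 5.44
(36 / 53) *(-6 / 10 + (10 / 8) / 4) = -207 / 1060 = -0.20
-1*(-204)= 204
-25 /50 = -1 /2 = -0.50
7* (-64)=-448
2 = 2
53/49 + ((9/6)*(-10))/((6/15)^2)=-18163/196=-92.67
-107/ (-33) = 3.24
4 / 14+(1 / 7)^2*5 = 19 / 49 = 0.39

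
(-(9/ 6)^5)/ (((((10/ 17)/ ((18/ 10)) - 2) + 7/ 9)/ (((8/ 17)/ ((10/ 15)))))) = 5.99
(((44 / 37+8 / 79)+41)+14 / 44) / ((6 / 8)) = 5479982 / 96459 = 56.81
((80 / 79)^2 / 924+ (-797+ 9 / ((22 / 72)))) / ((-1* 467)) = 1.64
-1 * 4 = -4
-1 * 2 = -2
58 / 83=0.70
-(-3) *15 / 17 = 45 / 17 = 2.65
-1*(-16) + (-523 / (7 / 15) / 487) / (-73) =3989557 / 248857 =16.03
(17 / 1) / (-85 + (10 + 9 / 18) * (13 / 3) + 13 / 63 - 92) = -2142 / 16543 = -0.13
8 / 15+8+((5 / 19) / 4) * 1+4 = 14363 / 1140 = 12.60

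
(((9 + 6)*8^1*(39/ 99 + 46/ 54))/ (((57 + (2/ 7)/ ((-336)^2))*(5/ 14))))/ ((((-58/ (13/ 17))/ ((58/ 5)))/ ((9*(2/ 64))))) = -1330422912/ 4211754811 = -0.32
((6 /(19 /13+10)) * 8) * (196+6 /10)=613392 /745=823.34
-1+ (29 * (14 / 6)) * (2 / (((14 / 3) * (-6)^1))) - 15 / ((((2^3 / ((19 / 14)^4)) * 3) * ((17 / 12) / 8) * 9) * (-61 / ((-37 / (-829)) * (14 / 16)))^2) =-9543150812297485 / 1635968557757184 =-5.83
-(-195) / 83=195 / 83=2.35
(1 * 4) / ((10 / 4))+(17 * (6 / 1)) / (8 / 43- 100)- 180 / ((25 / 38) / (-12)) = 35234939 / 10730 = 3283.78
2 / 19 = 0.11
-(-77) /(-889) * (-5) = 55 /127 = 0.43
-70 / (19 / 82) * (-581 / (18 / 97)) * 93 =5014082290 / 57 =87966355.96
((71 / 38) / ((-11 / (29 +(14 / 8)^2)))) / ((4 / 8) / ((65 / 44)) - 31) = 124605 / 701536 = 0.18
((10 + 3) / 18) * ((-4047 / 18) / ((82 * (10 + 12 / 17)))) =-0.18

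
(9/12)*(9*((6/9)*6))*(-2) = -54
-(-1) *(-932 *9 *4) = -33552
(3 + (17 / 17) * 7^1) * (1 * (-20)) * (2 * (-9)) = 3600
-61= -61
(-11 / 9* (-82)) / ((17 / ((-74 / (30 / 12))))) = -133496 / 765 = -174.50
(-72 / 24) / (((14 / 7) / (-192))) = 288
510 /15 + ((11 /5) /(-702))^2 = 418883521 /12320100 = 34.00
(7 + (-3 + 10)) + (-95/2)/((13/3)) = 79/26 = 3.04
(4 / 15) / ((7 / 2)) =8 / 105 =0.08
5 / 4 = 1.25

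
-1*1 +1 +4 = 4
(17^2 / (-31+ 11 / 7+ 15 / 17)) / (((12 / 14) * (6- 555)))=240737 / 11189718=0.02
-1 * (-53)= 53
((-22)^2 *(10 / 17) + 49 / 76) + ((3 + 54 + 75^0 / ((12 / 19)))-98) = 238310 / 969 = 245.93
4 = 4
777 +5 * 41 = 982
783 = 783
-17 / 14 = -1.21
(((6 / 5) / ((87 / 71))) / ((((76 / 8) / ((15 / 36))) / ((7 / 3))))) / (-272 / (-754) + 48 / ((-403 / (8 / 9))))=200291 / 509352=0.39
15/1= 15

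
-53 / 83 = -0.64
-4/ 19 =-0.21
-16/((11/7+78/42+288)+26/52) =-224/4087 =-0.05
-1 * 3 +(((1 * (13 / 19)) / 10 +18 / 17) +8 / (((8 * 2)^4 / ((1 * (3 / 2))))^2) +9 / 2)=9111773132999 / 3468186091520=2.63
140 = 140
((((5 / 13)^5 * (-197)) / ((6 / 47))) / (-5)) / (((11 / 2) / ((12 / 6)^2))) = 23147500 / 12252669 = 1.89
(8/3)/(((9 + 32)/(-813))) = -2168/41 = -52.88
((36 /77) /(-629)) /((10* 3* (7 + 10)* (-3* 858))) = 1 /1766109345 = 0.00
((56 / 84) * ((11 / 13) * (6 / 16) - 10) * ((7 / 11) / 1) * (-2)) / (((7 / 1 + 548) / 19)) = 133931 / 476190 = 0.28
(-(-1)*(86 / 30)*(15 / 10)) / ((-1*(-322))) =43 / 3220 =0.01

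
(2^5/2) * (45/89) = 720/89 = 8.09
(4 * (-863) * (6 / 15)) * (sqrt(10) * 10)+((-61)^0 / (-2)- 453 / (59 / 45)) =-13808 * sqrt(10)- 40829 / 118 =-44010.74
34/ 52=17/ 26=0.65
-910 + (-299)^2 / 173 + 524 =22623 / 173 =130.77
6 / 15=2 / 5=0.40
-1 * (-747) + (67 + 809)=1623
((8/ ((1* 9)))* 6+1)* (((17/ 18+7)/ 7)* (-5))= -13585/ 378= -35.94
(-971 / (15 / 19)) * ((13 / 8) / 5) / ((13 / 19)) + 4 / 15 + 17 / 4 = -347821 / 600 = -579.70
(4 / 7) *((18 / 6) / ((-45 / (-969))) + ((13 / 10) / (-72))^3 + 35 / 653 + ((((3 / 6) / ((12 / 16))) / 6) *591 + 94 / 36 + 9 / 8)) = 32673685771759 / 426529152000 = 76.60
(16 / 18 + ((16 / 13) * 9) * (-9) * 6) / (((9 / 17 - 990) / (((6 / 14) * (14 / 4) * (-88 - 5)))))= -18413380 / 218673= -84.21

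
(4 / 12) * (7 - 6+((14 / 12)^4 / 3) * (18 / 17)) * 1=6073 / 11016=0.55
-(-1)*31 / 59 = 31 / 59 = 0.53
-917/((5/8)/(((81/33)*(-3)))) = 594216/55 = 10803.93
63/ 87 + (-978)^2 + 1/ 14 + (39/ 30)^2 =19416675657/ 20300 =956486.49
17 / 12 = 1.42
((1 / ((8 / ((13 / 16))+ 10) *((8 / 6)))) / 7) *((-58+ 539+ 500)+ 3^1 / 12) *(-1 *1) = -51025 / 9632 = -5.30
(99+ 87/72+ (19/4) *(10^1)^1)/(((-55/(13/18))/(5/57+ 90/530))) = -3585413/7177896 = -0.50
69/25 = 2.76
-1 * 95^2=-9025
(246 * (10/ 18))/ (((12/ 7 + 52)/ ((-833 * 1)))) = -1195355/ 564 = -2119.42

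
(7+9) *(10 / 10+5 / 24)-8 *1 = 34 / 3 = 11.33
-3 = -3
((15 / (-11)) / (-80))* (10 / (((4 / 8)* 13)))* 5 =75 / 572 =0.13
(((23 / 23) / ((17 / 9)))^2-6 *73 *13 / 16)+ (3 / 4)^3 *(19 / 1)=-6428823 / 18496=-347.58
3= 3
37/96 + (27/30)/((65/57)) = 36649/31200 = 1.17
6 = 6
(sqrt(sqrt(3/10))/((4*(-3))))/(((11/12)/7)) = -7*10^(3/4)*3^(1/4)/110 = -0.47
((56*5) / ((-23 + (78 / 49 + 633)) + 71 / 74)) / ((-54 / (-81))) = 1522920 / 2221111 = 0.69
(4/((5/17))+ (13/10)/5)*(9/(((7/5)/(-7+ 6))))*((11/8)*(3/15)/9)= -1089/400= -2.72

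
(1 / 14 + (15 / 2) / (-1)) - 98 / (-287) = -2034 / 287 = -7.09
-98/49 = -2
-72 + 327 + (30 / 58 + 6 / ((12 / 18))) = 7671 / 29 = 264.52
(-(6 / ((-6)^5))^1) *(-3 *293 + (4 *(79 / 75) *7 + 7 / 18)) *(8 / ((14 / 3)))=-382103 / 340200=-1.12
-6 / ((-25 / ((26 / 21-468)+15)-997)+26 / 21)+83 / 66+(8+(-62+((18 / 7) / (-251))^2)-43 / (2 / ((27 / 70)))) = -3083289919470050729 / 50521593226002360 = -61.03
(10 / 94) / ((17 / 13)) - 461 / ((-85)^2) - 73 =-24783017 / 339575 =-72.98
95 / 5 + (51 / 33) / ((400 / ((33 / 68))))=30403 / 1600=19.00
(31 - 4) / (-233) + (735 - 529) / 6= 23918 / 699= 34.22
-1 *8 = -8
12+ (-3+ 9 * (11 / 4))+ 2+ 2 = 151 / 4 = 37.75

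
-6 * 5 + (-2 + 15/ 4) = -113/ 4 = -28.25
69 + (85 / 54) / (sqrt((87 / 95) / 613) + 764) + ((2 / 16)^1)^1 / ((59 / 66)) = 14975723567154607 / 216594070405956-85 * sqrt(5066445) / 1835542969542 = 69.14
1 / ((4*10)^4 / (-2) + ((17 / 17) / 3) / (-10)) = -30 / 38400001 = -0.00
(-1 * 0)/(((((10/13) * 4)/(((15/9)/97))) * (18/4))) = 0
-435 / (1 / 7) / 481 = -3045 / 481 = -6.33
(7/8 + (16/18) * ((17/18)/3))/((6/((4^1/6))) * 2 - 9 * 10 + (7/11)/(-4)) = -4939/308610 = -0.02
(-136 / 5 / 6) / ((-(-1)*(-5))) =68 / 75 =0.91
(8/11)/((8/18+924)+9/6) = 144/183337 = 0.00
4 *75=300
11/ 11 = 1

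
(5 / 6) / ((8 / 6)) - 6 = -43 / 8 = -5.38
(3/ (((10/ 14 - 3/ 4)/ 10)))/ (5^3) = -168/ 25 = -6.72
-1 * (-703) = 703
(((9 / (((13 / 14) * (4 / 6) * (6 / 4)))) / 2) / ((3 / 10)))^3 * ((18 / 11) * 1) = 6897.75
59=59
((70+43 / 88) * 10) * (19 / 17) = 589285 / 748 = 787.81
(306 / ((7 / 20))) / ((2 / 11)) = 33660 / 7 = 4808.57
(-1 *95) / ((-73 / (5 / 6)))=1.08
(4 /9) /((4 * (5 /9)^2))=9 /25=0.36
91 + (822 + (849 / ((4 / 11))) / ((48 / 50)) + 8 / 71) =7600167 / 2272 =3345.14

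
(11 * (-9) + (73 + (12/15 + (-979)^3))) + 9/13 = -60990394628/65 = -938313763.51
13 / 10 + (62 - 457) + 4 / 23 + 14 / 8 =-180217 / 460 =-391.78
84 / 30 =14 / 5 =2.80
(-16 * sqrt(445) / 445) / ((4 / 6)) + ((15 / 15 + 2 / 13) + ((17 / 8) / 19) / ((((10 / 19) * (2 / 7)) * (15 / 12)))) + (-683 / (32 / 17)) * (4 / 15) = -370537 / 3900 - 24 * sqrt(445) / 445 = -96.15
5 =5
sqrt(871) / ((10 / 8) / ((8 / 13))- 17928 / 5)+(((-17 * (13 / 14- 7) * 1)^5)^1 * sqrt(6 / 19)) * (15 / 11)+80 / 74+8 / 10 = 8976281334.45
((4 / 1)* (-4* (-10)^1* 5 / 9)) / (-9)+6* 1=-314 / 81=-3.88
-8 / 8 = -1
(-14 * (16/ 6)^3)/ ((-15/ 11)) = 78848/ 405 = 194.69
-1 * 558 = -558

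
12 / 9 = 4 / 3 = 1.33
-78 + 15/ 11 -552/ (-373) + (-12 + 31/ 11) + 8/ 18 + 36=-1768576/ 36927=-47.89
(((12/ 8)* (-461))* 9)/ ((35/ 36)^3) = -6772.33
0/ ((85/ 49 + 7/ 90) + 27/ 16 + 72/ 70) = 0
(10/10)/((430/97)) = 97/430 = 0.23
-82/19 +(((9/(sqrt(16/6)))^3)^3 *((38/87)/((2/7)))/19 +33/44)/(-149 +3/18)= -219667417263 *sqrt(6)/212148224 -7717/1786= -2540.63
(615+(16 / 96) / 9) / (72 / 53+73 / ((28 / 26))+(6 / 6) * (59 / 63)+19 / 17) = 29923111 / 3464085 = 8.64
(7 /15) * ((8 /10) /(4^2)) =0.02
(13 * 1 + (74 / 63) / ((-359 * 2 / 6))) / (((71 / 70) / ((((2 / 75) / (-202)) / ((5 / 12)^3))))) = -37606272 / 1608993125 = -0.02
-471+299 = -172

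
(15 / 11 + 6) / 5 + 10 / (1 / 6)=3381 / 55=61.47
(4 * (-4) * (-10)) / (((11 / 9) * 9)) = 14.55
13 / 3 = 4.33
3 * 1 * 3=9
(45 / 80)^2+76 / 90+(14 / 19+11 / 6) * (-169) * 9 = -855399673 / 218880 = -3908.08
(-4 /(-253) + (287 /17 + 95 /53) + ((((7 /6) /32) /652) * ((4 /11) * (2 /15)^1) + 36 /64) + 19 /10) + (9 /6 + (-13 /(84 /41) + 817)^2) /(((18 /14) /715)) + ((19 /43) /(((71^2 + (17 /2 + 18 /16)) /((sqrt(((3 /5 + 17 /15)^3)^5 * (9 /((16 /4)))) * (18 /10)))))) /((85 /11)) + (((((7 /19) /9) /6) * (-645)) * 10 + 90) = 6714593307136 * sqrt(390) /70090443017578125 + 4681166350036184742113 /12809127681504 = 365455514.73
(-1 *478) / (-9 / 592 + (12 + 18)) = -282976 / 17751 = -15.94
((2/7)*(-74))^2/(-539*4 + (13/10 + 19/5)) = -219040/1053941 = -0.21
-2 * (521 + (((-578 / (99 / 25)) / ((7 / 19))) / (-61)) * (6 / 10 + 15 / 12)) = -45064301 / 42273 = -1066.03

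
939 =939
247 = 247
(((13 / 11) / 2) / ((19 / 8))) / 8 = 13 / 418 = 0.03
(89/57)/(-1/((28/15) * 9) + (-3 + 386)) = 2492/611173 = 0.00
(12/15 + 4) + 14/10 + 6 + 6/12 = 127/10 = 12.70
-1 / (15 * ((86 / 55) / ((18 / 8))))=-33 / 344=-0.10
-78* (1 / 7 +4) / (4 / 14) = -1131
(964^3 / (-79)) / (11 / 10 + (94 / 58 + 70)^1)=-259793989760 / 1666031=-155935.87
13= 13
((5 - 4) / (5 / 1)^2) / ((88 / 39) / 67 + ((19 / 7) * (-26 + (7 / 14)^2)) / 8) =-585312 / 127348225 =-0.00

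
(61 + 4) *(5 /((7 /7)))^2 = 1625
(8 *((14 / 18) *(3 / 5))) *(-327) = -6104 / 5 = -1220.80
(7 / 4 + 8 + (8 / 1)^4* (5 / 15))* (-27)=-148509 / 4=-37127.25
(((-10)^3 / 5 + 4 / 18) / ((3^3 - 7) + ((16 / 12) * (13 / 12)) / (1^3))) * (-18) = 32364 / 193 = 167.69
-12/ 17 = -0.71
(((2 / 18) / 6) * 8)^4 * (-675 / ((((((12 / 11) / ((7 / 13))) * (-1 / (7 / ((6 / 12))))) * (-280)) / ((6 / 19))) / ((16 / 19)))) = -197120 / 92372319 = -0.00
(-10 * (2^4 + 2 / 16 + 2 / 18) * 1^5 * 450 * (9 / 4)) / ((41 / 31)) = -40768875 / 328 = -124295.35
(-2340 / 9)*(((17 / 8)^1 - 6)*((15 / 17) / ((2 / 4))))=30225 / 17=1777.94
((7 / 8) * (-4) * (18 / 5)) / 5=-63 / 25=-2.52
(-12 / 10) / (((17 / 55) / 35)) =-2310 / 17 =-135.88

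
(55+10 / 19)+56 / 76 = 1069 / 19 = 56.26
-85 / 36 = -2.36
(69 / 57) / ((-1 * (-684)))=23 / 12996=0.00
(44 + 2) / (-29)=-46 / 29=-1.59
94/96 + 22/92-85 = -92495/1104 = -83.78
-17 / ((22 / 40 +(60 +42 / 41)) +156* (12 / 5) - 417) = -13940 / 15559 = -0.90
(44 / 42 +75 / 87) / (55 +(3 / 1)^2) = 1163 / 38976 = 0.03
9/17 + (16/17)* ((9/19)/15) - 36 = -57237/1615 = -35.44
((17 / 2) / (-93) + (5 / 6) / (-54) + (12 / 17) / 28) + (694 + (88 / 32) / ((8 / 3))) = 6645030529 / 9561888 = 694.95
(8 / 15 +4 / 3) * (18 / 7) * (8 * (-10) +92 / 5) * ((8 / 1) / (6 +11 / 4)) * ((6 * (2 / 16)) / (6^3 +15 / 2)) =-16896 / 18625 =-0.91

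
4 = 4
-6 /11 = -0.55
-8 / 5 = -1.60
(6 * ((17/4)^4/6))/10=32.63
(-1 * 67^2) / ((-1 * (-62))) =-72.40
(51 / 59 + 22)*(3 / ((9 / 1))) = 1349 / 177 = 7.62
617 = 617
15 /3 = 5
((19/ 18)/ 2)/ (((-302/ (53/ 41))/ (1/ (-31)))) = 1007/ 13818312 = 0.00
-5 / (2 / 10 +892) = -25 / 4461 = -0.01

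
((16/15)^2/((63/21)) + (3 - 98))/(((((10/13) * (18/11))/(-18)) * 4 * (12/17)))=155265539/324000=479.21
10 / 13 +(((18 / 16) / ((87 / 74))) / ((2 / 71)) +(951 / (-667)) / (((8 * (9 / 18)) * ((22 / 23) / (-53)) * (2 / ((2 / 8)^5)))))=2360981383 / 67944448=34.75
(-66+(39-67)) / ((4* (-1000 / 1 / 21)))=987 / 2000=0.49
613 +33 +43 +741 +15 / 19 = 27185 / 19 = 1430.79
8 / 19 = 0.42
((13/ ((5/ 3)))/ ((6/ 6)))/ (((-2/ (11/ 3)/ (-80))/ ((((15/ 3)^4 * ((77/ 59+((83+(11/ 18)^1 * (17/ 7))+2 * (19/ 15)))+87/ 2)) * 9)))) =350338846000/ 413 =848278077.48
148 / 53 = 2.79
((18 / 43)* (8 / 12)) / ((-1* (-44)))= 3 / 473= 0.01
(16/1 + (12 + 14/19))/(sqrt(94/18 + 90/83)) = 234*sqrt(391013)/12787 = 11.44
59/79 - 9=-652/79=-8.25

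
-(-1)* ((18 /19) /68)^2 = 81 /417316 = 0.00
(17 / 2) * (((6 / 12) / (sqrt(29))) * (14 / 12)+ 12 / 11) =119 * sqrt(29) / 696+ 102 / 11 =10.19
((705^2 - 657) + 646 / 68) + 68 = 992891 / 2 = 496445.50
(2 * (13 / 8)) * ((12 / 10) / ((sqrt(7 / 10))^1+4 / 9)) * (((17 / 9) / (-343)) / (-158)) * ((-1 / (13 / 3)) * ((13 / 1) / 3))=1326 / 11028479 - 5967 * sqrt(70) / 220569580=-0.00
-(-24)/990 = 4/165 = 0.02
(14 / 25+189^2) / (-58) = -893039 / 1450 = -615.89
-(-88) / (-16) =-5.50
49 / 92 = 0.53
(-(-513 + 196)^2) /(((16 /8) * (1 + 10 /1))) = -100489 /22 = -4567.68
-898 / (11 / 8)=-7184 / 11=-653.09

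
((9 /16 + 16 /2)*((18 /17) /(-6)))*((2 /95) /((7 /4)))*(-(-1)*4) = -0.07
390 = 390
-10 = -10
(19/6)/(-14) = -0.23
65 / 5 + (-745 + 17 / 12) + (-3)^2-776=-1497.58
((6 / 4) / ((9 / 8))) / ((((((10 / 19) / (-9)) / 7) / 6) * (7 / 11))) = -7524 / 5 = -1504.80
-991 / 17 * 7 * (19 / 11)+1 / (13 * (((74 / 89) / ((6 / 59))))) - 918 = -8612096822 / 5306873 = -1622.82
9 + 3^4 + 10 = 100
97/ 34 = 2.85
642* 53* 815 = 27731190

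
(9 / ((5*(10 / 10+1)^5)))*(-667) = -6003 / 160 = -37.52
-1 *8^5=-32768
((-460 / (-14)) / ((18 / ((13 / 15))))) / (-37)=-299 / 6993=-0.04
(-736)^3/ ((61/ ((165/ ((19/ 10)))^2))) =-1085428776960000/ 22021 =-49290621541.26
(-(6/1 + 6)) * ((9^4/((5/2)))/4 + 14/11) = -433866/55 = -7888.47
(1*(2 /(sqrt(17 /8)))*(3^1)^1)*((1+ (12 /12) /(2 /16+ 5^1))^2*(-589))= -16970268*sqrt(34) /28577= -3462.67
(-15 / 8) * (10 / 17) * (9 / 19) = -675 / 1292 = -0.52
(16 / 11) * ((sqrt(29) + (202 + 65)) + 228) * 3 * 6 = 288 * sqrt(29) / 11 + 12960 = 13100.99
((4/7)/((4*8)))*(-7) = -1/8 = -0.12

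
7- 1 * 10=-3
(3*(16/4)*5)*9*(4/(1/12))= 25920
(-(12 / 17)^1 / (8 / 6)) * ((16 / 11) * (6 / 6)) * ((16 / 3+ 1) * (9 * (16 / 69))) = -43776 / 4301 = -10.18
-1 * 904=-904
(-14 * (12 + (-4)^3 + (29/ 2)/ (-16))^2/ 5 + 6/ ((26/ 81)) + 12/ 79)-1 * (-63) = -20390285821/ 2629120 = -7755.56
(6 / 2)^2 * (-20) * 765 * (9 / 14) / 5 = -123930 / 7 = -17704.29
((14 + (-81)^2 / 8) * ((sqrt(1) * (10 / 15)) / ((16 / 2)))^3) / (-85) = -6673 / 1175040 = -0.01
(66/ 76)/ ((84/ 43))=473/ 1064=0.44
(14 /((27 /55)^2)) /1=58.09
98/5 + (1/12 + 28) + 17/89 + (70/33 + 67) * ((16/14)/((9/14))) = 90272131/528660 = 170.76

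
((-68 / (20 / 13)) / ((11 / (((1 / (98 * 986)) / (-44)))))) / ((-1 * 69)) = -13 / 949114320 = -0.00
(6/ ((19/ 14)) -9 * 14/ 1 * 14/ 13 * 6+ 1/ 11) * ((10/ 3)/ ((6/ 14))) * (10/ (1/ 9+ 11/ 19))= -769928950/ 8437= -91256.25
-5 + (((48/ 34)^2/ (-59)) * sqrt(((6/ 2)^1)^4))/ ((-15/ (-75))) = -111175/ 17051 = -6.52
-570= -570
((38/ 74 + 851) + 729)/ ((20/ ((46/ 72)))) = 50.49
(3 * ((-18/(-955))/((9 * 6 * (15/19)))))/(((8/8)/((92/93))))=1748/1332225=0.00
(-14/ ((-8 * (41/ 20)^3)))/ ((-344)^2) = 875/ 509739716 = 0.00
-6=-6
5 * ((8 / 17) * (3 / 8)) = 15 / 17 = 0.88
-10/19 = -0.53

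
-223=-223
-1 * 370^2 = -136900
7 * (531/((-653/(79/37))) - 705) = -119528178/24161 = -4947.15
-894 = -894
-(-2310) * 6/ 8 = 3465/ 2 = 1732.50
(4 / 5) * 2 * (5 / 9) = 8 / 9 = 0.89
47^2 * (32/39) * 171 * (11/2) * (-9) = -199446192/13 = -15342014.77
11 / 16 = 0.69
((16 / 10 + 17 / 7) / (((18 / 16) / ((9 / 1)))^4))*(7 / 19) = 577536 / 95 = 6079.33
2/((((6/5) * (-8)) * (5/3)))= -0.12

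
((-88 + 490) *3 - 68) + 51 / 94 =107023 / 94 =1138.54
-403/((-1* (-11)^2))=403/121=3.33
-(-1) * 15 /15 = 1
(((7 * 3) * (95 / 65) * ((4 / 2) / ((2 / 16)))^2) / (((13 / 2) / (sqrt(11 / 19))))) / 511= 1536 * sqrt(209) / 12337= 1.80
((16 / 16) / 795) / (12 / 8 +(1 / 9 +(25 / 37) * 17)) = 0.00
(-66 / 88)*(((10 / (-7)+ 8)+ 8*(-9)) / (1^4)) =687 / 14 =49.07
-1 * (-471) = 471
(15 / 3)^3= 125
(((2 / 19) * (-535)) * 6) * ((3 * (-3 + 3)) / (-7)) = 0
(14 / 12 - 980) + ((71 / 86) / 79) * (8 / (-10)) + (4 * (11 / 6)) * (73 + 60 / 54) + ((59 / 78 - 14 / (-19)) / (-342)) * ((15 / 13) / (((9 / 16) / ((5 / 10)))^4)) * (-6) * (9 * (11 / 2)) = -1969038196253857 / 4532504421510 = -434.43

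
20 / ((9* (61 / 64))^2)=0.27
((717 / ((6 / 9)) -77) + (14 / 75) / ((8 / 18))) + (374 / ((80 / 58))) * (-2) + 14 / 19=434489 / 950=457.36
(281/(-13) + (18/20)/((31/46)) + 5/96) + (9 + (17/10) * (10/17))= -1978469/193440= -10.23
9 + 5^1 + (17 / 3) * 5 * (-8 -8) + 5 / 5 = -1315 / 3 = -438.33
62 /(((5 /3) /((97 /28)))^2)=2625111 /9800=267.87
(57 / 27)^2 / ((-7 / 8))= -2888 / 567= -5.09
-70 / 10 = -7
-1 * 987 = -987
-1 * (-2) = 2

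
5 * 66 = 330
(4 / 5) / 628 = 1 / 785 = 0.00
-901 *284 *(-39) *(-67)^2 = 44797867764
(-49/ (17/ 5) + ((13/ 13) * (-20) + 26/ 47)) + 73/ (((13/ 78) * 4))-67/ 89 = 10650809/ 142222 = 74.89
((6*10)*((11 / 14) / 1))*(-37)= -1744.29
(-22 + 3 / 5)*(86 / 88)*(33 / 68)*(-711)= 9813933 / 1360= 7216.13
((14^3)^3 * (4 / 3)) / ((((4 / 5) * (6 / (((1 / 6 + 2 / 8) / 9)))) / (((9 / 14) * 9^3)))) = 124519701600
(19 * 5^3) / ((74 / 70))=83125 / 37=2246.62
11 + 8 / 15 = 11.53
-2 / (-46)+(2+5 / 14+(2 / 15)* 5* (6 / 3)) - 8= -4121 / 966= -4.27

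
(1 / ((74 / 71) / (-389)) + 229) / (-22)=10673 / 1628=6.56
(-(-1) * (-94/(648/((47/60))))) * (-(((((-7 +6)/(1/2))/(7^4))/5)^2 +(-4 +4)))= 2209/700423321500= 0.00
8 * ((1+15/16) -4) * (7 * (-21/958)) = 4851/1916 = 2.53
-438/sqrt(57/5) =-146 * sqrt(285)/19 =-129.72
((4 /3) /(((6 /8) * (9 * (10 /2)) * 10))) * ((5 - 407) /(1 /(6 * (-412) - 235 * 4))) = 3657664 /675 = 5418.76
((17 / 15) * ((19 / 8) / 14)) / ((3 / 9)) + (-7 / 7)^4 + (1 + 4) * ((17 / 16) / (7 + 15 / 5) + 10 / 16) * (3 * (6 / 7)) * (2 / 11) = 20243 / 6160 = 3.29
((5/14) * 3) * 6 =45/7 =6.43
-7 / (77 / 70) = -70 / 11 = -6.36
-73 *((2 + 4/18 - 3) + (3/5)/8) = 18469/360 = 51.30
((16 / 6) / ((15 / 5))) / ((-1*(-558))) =4 / 2511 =0.00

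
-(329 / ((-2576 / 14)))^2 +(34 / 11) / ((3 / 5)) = 2183567 / 1117248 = 1.95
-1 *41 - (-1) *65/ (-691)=-28396/ 691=-41.09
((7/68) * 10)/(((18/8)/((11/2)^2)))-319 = -93379/306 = -305.16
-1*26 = -26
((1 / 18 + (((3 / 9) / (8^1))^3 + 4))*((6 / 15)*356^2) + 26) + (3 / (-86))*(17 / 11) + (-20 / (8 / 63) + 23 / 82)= 205466.35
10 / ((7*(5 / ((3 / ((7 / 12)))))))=72 / 49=1.47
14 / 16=7 / 8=0.88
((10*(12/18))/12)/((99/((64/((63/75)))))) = 8000/18711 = 0.43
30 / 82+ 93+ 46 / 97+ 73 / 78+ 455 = 549.78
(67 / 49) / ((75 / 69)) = 1541 / 1225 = 1.26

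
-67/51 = -1.31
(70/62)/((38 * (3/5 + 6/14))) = 1225/42408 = 0.03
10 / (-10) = -1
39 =39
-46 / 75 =-0.61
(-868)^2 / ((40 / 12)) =1130136 / 5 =226027.20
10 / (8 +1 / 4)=40 / 33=1.21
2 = 2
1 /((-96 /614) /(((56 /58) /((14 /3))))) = -1.32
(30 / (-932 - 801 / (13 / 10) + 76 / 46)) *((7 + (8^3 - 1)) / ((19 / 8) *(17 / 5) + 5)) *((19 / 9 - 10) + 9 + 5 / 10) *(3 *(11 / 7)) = -352909700 / 60459323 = -5.84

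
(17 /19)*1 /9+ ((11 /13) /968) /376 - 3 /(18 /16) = -188833045 /73554624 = -2.57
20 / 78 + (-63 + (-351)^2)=4802392 / 39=123138.26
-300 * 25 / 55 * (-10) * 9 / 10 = 1227.27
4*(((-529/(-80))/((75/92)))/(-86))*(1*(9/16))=-0.21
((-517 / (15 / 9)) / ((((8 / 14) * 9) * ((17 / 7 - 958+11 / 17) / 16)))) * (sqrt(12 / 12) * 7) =3014627 / 426135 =7.07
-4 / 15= -0.27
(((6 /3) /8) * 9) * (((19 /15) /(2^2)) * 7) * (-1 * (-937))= 373863 /80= 4673.29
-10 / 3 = -3.33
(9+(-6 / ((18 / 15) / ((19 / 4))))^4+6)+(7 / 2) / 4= 318182.38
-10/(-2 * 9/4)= 20/9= 2.22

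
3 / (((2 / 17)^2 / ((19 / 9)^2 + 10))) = 3133.51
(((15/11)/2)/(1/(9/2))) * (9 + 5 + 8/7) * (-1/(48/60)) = -35775/616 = -58.08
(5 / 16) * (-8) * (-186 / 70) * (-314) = -14601 / 7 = -2085.86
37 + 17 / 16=609 / 16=38.06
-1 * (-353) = 353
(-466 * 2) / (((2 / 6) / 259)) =-724164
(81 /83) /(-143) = -81 /11869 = -0.01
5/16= 0.31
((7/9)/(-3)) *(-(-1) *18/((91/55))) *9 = -330/13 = -25.38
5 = 5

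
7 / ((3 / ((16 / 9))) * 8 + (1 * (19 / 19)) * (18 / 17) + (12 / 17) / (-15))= 0.48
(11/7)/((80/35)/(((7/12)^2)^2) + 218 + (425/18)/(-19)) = 9032562/1359387109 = 0.01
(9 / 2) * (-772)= -3474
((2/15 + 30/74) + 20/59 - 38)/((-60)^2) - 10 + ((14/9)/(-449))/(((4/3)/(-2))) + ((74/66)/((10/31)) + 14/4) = -1763750056091/582219198000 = -3.03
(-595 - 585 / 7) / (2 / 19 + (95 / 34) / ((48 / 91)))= -147288000 / 1172633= -125.60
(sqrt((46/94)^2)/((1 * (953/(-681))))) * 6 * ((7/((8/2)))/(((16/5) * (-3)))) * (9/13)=4933845/18633056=0.26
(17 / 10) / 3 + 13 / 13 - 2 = -13 / 30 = -0.43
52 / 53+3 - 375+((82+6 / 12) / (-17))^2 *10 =-4151167 / 30634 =-135.51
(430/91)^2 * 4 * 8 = 5916800/8281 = 714.50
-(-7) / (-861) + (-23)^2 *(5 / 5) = 65066 / 123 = 528.99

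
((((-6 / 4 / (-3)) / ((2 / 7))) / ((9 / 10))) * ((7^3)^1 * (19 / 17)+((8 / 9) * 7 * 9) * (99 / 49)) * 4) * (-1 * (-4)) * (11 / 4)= 6499130 / 153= 42477.97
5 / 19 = 0.26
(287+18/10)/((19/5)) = 76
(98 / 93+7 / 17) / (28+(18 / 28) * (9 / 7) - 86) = -227066 / 8858343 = -0.03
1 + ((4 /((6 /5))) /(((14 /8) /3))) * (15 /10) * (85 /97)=8.51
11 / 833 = 0.01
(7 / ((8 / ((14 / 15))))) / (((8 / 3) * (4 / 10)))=0.77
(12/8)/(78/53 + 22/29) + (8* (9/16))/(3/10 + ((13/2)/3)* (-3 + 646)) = 48420951/71652056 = 0.68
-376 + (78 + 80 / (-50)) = -1498 / 5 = -299.60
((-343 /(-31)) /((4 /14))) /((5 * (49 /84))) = 2058 /155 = 13.28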